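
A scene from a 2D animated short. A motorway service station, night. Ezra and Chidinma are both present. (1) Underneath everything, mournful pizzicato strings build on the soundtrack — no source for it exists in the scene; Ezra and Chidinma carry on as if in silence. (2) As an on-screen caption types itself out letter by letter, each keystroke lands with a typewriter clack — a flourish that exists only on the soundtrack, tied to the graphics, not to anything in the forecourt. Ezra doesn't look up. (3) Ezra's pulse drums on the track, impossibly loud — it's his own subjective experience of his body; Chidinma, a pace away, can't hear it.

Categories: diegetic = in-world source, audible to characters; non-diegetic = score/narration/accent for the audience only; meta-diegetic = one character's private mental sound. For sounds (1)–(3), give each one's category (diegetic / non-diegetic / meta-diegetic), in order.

(1) is non-diegetic: score with no on-screen or off-screen source; it exists for the audience alone.
(2) is non-diegetic: the caption isn't part of the story world, so neither is the sound tied to it.
Sound (3): a subjective body sound — Ezra's private perception, inaudible to Chidinma, so meta-diegetic.

non-diegetic, non-diegetic, meta-diegetic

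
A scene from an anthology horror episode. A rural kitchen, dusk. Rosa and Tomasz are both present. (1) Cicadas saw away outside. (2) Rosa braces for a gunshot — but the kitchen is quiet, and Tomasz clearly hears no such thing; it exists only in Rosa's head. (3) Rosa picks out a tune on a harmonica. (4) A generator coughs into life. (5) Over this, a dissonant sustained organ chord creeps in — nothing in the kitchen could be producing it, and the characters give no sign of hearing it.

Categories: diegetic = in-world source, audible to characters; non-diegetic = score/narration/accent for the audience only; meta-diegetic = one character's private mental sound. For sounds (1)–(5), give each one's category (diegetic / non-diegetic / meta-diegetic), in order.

(1) it's the actual ambient sound of the location → diegetic.
(2) subjective to Rosa: the kitchen is silent and Tomasz hears nothing → meta-diegetic.
Sound (3): Rosa is producing the music live, in the story world, so diegetic.
Sound (4): an in-world source (a generator); characters could hear it, so diegetic.
(5) is non-diegetic: score with no on-screen or off-screen source; it exists for the audience alone.

diegetic, meta-diegetic, diegetic, diegetic, non-diegetic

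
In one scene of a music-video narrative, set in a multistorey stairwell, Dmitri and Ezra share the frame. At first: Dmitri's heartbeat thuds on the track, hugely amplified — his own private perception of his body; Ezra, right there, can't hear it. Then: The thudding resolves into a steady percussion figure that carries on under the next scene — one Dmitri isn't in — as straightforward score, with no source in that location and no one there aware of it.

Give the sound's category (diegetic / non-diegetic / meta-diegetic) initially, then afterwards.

meta-diegetic, non-diegetic

Initially: it's Dmitri's subjective body sound, inaudible to Ezra → meta-diegetic.
Afterwards: detached from Dmitri and playing as sourceless score over a scene he isn't in — for the audience only → non-diegetic.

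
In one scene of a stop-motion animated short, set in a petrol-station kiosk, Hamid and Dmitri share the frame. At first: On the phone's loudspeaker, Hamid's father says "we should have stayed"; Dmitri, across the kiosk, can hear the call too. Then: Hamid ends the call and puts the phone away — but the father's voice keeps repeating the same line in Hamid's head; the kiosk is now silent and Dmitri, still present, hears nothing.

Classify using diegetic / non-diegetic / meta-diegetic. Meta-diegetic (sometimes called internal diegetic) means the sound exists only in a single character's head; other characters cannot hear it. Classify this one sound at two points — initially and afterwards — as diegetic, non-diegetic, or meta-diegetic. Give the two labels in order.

Initially: the loudspeaker is an in-world source; both Hamid and Dmitri hear the call → diegetic.
Afterwards: with the phone off, the voice continues only as Hamid's private mental replay — Dmitri can't hear it → meta-diegetic.

diegetic, meta-diegetic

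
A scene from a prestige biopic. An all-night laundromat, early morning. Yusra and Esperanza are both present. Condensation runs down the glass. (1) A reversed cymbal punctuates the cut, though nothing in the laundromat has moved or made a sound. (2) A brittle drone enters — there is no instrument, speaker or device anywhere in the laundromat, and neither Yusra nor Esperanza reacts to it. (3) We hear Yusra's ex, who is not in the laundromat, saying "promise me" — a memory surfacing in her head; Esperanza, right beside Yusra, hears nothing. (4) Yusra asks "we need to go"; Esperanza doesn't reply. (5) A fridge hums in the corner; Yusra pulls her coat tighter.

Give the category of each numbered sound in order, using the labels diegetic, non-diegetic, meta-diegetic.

non-diegetic, non-diegetic, meta-diegetic, diegetic, diegetic

Sound (1): an editorial stinger — it belongs to the cut, not the story world, so non-diegetic.
(2) it has no source in the story world and no character can hear it — it's underscore → non-diegetic.
Sound (3): a remembered line, private to Yusra — not present in the room, not audible to Esperanza, so meta-diegetic.
Sound (4): on-screen dialogue — Yusra speaks and Esperanza is there to hear, so diegetic.
(5) it's the actual ambient sound of the location → diegetic.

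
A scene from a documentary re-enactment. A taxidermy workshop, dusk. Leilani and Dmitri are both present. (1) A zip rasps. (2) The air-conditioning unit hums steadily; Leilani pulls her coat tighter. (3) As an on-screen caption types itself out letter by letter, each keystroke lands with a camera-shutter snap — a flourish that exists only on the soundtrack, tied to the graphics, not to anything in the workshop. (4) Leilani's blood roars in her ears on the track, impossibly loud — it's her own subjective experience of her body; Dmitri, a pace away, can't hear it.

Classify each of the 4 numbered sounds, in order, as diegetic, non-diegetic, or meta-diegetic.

diegetic, diegetic, non-diegetic, meta-diegetic

(1) is diegetic: a zip is a real object/event in the scene's world.
(2) is diegetic: ambient/room sound belonging to the story's physical space.
(3) is non-diegetic: the caption isn't part of the story world, so neither is the sound tied to it.
(4) is meta-diegetic: it's Leilani's internal bodily sensation rendered as sound; only Leilani 'hears' it.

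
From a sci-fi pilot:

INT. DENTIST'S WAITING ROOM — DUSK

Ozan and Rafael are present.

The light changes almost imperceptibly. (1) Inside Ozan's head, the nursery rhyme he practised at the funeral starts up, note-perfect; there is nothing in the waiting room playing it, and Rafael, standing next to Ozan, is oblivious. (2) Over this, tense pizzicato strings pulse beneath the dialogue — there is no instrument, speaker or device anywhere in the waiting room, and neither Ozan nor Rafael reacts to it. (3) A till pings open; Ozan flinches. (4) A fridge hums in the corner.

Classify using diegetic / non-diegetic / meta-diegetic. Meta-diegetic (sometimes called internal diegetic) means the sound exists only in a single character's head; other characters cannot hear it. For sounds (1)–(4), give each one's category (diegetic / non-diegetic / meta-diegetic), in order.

meta-diegetic, non-diegetic, diegetic, diegetic

Sound (1): remembered music, private to Ozan — Rafael is oblivious because it isn't in the room, so meta-diegetic.
(2) is non-diegetic: score with no on-screen or off-screen source; it exists for the audience alone.
(3) is diegetic: an in-world source (a till); characters could hear it.
(4) is diegetic: it's the actual ambient sound of the location.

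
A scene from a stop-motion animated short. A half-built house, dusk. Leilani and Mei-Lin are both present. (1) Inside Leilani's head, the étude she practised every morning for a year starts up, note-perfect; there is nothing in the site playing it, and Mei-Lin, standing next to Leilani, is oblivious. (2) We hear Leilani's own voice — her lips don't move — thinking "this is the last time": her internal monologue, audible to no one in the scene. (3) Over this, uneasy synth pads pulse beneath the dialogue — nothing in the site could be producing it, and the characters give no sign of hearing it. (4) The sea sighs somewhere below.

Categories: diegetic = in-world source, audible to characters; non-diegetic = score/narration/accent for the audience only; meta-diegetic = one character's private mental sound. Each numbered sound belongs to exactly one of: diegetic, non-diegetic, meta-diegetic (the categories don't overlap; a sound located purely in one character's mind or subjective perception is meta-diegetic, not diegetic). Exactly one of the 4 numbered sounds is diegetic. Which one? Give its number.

4

Sound (1): remembered music, private to Leilani — Mei-Lin is oblivious because it isn't in the room, so meta-diegetic.
(2) internal monologue — inside Leilani's mind, not spoken into the scene → meta-diegetic.
(3) nothing in the site produces it and the characters don't hear it — pure soundtrack → non-diegetic.
(4) is diegetic: the sea is part of the location's real environment.
Only (4) is diegetic.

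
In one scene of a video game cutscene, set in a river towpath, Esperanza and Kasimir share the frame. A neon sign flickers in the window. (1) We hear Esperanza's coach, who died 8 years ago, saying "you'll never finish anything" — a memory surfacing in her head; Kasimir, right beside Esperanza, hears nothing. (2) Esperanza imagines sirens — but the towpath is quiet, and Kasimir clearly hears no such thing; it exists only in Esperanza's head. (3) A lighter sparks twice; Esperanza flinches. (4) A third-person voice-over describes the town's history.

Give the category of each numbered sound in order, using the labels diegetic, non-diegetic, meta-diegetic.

meta-diegetic, meta-diegetic, diegetic, non-diegetic

Sound (1): the voice is a memory playing only inside Esperanza's mind; Kasimir can't hear it, so meta-diegetic.
(2) is meta-diegetic: the sound is imagined by Esperanza; nothing in the story world is producing it and Kasimir can't hear it.
Sound (3): a lighter is a real object/event in the scene's world, so diegetic.
(4) is non-diegetic: the narrator exists outside the story world, addressing only the audience.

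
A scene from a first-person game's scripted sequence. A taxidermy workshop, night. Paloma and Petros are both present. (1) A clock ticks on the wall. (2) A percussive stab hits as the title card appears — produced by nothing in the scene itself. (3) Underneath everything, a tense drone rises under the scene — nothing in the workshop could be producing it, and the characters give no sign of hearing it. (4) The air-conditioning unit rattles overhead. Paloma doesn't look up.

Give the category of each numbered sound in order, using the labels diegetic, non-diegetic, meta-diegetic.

Sound (1): the sound comes from a clock physically present in the location, so diegetic.
(2) an editorial stinger — it belongs to the cut, not the story world → non-diegetic.
(3) nothing in the workshop produces it and the characters don't hear it — pure soundtrack → non-diegetic.
(4) ambient/room sound belonging to the story's physical space → diegetic.

diegetic, non-diegetic, non-diegetic, diegetic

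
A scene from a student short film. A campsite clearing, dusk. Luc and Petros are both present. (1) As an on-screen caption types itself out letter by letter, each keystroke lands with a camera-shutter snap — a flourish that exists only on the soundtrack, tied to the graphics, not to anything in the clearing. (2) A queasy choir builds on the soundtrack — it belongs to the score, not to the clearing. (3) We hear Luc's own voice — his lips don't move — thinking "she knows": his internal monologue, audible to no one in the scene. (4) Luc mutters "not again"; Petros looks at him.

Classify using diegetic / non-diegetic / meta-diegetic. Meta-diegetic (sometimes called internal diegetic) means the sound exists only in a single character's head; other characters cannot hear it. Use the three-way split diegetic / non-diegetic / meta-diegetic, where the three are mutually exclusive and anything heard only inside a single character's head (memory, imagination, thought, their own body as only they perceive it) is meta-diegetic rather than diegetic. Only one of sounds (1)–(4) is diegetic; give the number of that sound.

4

Sound (1): it accompanies on-screen graphics, not anything inside the story world, so non-diegetic.
(2) it has no source in the story world and no character can hear it — it's underscore → non-diegetic.
(3) is meta-diegetic: it's Luc's unspoken thought, heard only by the audience via his subjectivity.
Sound (4): Luc is a character speaking aloud in the scene, so diegetic.
Only (4) is diegetic.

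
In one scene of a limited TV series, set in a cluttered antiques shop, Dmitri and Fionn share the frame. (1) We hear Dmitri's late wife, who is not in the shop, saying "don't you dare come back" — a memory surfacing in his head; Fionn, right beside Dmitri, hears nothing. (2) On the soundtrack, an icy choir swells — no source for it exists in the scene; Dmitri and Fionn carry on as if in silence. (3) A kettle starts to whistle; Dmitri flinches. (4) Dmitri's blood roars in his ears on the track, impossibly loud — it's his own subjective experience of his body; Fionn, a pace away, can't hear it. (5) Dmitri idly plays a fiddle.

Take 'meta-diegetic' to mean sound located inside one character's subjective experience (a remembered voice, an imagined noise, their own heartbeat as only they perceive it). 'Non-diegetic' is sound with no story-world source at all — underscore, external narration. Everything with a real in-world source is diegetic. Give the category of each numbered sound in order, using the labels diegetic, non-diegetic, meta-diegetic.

meta-diegetic, non-diegetic, diegetic, meta-diegetic, diegetic

Sound (1): a remembered line, private to Dmitri — not present in the room, not audible to Fionn, so meta-diegetic.
(2) nothing in the shop produces it and the characters don't hear it — pure soundtrack → non-diegetic.
(3) a kettle is a real object/event in the scene's world → diegetic.
(4) a subjective body sound — Dmitri's private perception, inaudible to Fionn → meta-diegetic.
(5) a character is playing a fiddle on screen → diegetic.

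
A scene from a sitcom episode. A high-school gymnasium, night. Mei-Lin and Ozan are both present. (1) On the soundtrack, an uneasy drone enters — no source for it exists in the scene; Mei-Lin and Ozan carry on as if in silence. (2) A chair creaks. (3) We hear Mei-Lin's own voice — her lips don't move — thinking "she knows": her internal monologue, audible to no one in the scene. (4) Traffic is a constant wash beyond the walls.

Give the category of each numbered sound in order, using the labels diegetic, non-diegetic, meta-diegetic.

(1) is non-diegetic: it has no source in the story world and no character can hear it — it's underscore.
(2) is diegetic: an in-world source (a chair); characters could hear it.
Sound (3): internal monologue — inside Mei-Lin's mind, not spoken into the scene, so meta-diegetic.
(4) ambient/room sound belonging to the story's physical space → diegetic.

non-diegetic, diegetic, meta-diegetic, diegetic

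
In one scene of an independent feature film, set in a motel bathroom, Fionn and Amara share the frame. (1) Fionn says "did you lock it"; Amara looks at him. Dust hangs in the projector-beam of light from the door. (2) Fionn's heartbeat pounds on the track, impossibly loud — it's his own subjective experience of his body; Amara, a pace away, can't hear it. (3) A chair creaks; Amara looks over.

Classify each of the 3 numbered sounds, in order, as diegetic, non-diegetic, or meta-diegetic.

diegetic, meta-diegetic, diegetic

(1) is diegetic: spoken by a character present in the story world.
Sound (2): a subjective body sound — Fionn's private perception, inaudible to Amara, so meta-diegetic.
(3) is diegetic: a chair is a real object/event in the scene's world.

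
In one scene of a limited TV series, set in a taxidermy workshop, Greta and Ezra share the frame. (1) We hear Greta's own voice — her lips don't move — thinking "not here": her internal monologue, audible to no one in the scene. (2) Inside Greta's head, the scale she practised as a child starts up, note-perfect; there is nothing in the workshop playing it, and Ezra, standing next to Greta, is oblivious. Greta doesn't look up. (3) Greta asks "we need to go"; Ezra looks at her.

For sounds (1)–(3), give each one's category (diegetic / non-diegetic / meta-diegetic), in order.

meta-diegetic, meta-diegetic, diegetic

(1) is meta-diegetic: it's Greta's unspoken thought, heard only by the audience via her subjectivity.
(2) is meta-diegetic: remembered music, private to Greta — Ezra is oblivious because it isn't in the room.
Sound (3): spoken by a character present in the story world, so diegetic.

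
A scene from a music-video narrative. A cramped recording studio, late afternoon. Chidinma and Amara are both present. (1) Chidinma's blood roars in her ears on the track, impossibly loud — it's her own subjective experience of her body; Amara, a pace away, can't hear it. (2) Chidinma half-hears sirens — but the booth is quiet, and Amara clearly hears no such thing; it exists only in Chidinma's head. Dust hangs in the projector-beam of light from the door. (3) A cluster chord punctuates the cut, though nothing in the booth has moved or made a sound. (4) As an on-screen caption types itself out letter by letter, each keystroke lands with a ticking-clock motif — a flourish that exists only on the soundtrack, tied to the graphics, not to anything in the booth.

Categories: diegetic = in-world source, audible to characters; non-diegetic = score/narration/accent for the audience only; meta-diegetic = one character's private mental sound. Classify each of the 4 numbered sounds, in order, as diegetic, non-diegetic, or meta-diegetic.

meta-diegetic, meta-diegetic, non-diegetic, non-diegetic

(1) is meta-diegetic: it's Chidinma's internal bodily sensation rendered as sound; only Chidinma 'hears' it.
(2) subjective to Chidinma: the booth is silent and Amara hears nothing → meta-diegetic.
(3) is non-diegetic: it's a sound-design accent with no in-world source; no one in the scene can hear it.
(4) sound married to a title/caption — outside the diegesis by definition → non-diegetic.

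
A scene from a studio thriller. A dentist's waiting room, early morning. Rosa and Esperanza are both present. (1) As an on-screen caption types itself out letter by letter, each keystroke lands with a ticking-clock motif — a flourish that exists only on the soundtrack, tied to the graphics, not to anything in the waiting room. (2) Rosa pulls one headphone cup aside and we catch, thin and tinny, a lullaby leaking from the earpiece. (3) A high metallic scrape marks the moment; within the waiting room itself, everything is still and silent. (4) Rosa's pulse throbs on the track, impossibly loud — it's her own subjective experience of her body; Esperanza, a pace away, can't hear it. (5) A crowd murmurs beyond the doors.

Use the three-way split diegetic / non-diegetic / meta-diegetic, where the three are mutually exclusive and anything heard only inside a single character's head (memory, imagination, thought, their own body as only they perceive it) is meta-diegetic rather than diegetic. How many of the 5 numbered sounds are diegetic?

2

(1) the caption isn't part of the story world, so neither is the sound tied to it → non-diegetic.
Sound (2): the headphones are an on-screen source, so diegetic.
(3) it's a sound-design accent with no in-world source; no one in the scene can hear it → non-diegetic.
Sound (4): point-of-audition from inside Rosa's body; not a sound in the room, so meta-diegetic.
Sound (5): it's the actual ambient sound of the location, so diegetic.
Diegetic: (2), (5) — that's 2.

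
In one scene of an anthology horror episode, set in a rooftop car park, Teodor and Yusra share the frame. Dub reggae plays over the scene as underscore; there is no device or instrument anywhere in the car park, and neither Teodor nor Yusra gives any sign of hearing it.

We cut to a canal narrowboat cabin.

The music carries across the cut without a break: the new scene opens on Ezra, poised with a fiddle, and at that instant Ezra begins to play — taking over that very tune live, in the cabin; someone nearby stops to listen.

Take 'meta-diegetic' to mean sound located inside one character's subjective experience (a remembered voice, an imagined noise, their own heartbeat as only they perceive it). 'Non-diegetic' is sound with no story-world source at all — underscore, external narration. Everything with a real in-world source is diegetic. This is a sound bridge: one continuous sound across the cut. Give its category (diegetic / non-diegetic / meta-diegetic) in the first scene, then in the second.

Scene one: there's no in-world source anywhere and no character hears it — underscore for the audience only → non-diegetic.
Scene two: from the moment Ezra starts playing, the tune is being performed on a fiddle inside the story world and another character hears it → diegetic.

non-diegetic, diegetic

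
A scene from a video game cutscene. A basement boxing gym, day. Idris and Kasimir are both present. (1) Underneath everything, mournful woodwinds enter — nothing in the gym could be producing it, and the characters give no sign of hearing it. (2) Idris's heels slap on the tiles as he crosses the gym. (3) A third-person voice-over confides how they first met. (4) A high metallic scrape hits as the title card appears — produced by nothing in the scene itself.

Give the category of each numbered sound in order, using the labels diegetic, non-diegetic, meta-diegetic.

non-diegetic, diegetic, non-diegetic, non-diegetic

(1) it has no source in the story world and no character can hear it — it's underscore → non-diegetic.
Sound (2): a character's body making contact with the set — an in-world sound, so diegetic.
(3) commentary laid over the scene from outside the fiction → non-diegetic.
Sound (4): an editorial stinger — it belongs to the cut, not the story world, so non-diegetic.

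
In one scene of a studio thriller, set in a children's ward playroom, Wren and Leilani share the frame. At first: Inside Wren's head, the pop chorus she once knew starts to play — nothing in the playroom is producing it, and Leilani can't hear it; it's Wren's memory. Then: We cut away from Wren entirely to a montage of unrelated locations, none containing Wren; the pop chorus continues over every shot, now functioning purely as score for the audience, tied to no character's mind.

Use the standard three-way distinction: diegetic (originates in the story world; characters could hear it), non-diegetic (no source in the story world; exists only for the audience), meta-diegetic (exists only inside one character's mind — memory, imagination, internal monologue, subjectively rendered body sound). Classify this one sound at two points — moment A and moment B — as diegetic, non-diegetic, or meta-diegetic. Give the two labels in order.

meta-diegetic, non-diegetic

Moment A: the music lives inside Wren's mind alone; Leilani can't hear it → meta-diegetic.
Moment B: once it plays over shots Wren isn't in, detached from any character's subjectivity, it's conventional underscore → non-diegetic.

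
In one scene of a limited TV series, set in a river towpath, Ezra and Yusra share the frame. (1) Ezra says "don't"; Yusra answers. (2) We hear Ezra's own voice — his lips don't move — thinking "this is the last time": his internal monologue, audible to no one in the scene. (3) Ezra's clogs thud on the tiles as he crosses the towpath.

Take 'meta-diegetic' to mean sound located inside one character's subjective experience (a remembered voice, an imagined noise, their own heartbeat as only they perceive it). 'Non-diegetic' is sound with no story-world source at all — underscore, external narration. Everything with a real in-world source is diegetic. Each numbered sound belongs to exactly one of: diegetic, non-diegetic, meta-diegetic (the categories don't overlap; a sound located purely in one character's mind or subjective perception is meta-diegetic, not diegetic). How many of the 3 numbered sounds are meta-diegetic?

1

(1) Ezra is a character speaking aloud in the scene → diegetic.
(2) is meta-diegetic: Ezra's thought-voice: a private mental sound no other character can hear.
(3) a character's body making contact with the set — an in-world sound → diegetic.
So 1 of the 3 is meta-diegetic: (2).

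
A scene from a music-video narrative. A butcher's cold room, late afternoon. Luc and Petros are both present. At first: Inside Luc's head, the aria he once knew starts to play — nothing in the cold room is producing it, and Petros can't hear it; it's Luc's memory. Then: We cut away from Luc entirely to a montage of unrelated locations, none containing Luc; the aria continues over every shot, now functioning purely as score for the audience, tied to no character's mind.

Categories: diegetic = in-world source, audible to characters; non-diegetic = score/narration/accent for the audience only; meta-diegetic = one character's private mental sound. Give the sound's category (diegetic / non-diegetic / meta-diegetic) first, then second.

meta-diegetic, non-diegetic

First: the music lives inside Luc's mind alone; Petros can't hear it → meta-diegetic.
Second: once it plays over shots Luc isn't in, detached from any character's subjectivity, it's conventional underscore → non-diegetic.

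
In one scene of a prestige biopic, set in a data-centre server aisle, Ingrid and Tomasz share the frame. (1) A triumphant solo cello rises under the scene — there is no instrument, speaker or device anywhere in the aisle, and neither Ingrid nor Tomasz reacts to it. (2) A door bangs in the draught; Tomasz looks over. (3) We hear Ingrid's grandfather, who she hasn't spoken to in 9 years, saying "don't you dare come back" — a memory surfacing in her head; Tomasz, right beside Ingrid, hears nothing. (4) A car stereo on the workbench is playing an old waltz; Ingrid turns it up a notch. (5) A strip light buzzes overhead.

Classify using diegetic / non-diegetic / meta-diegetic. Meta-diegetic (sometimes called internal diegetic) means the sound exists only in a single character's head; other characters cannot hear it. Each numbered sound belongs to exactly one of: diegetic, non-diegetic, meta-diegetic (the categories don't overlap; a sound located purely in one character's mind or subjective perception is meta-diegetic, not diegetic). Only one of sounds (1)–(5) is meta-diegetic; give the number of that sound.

(1) score with no on-screen or off-screen source; it exists for the audience alone → non-diegetic.
(2) is diegetic: an in-world source (a door); characters could hear it.
Sound (3): the voice is a memory playing only inside Ingrid's mind; Tomasz can't hear it, so meta-diegetic.
Sound (4): a car stereo is a physical source in the scene and Ingrid reacts to it, so diegetic.
Sound (5): a strip light is part of the location's real environment, so diegetic.
Only (3) is meta-diegetic.

3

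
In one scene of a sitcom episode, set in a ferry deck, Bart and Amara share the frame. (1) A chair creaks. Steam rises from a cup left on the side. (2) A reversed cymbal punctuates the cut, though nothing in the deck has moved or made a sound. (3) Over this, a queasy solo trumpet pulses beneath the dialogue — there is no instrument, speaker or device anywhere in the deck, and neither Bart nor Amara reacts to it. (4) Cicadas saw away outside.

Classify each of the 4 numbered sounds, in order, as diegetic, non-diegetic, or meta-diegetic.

diegetic, non-diegetic, non-diegetic, diegetic

Sound (1): an in-world source (a chair); characters could hear it, so diegetic.
(2) is non-diegetic: an editorial stinger — it belongs to the cut, not the story world.
Sound (3): nothing in the deck produces it and the characters don't hear it — pure soundtrack, so non-diegetic.
(4) cicadas is part of the location's real environment → diegetic.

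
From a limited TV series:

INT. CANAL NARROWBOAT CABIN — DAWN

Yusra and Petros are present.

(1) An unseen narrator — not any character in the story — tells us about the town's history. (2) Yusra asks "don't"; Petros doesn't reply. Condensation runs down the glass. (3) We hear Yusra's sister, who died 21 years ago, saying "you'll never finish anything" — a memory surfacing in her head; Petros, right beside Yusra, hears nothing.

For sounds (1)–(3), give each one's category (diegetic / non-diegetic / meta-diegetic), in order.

non-diegetic, diegetic, meta-diegetic

(1) external voice-over — not a character, not heard by anyone in the scene → non-diegetic.
Sound (2): spoken by a character present in the story world, so diegetic.
Sound (3): it's Yusra's recollection rendered as sound; the other character can't hear it, so meta-diegetic.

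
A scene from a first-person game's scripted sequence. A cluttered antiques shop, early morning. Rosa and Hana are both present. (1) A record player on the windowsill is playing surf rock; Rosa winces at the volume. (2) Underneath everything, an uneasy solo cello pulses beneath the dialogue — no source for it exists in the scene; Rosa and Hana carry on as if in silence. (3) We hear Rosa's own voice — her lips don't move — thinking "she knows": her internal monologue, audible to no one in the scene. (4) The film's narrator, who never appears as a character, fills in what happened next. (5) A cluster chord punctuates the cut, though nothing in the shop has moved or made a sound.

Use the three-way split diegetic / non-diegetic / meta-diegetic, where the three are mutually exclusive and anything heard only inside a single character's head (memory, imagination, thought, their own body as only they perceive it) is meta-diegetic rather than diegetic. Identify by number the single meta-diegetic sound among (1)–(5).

(1) is diegetic: the music comes from an on-screen device that Rosa responds to.
(2) score with no on-screen or off-screen source; it exists for the audience alone → non-diegetic.
(3) is meta-diegetic: internal monologue — inside Rosa's mind, not spoken into the scene.
Sound (4): commentary laid over the scene from outside the fiction, so non-diegetic.
(5) is non-diegetic: nothing in the scene produces it; it's an accent added for the audience.
Only (3) is meta-diegetic.

3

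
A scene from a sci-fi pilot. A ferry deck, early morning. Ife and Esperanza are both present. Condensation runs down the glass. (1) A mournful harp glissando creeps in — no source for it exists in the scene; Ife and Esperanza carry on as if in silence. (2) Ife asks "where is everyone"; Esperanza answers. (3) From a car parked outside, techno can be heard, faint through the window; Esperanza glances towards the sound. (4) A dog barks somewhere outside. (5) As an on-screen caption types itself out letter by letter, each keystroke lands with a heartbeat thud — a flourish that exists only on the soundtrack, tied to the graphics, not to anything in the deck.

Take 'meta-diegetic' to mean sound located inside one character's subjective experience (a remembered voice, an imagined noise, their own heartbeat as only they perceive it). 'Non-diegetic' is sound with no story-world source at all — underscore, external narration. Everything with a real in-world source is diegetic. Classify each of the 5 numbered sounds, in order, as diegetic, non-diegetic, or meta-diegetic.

non-diegetic, diegetic, diegetic, diegetic, non-diegetic

Sound (1): nothing in the deck produces it and the characters don't hear it — pure soundtrack, so non-diegetic.
(2) Ife is a character speaking aloud in the scene → diegetic.
(3) is diegetic: the music has an off-screen but real-world source and a character hears it.
(4) is diegetic: an in-world source (a dog); characters could hear it.
(5) sound married to a title/caption — outside the diegesis by definition → non-diegetic.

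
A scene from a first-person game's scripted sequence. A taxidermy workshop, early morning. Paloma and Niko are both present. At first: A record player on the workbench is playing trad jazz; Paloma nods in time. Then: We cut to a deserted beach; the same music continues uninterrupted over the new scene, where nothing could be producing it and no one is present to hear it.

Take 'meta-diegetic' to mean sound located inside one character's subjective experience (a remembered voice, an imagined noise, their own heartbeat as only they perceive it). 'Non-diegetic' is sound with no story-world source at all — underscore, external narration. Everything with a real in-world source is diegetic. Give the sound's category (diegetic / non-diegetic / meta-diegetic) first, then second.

First: a record player is a real in-scene source and Paloma reacts to it → diegetic.
Second: there is no longer any in-world source and no one can hear it — it has become underscore → non-diegetic.

diegetic, non-diegetic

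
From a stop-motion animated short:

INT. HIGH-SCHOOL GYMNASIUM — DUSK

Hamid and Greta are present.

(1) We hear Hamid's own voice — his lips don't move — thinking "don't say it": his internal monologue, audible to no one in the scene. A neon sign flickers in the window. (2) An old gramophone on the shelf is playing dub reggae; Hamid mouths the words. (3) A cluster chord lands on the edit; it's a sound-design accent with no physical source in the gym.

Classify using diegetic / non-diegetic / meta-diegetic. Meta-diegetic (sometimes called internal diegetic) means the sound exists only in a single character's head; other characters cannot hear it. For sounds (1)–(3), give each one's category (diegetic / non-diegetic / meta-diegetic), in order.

(1) Hamid's thought-voice: a private mental sound no other character can hear → meta-diegetic.
(2) is diegetic: source music from an old gramophone, which exists in the story world.
Sound (3): nothing in the scene produces it; it's an accent added for the audience, so non-diegetic.

meta-diegetic, diegetic, non-diegetic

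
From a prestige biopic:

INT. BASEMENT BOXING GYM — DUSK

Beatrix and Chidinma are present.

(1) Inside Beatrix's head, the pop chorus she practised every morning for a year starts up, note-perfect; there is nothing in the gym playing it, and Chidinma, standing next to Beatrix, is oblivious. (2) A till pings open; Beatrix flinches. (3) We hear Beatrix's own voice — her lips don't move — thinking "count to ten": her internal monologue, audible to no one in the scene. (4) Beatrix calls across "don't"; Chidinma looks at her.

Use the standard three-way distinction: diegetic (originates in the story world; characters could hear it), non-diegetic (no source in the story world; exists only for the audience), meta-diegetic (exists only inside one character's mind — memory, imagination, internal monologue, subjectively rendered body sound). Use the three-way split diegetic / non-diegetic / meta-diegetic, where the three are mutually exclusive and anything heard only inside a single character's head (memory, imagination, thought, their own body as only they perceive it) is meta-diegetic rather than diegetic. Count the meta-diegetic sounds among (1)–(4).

(1) is meta-diegetic: the music is a memory playing inside Beatrix's mind alone; no real-world source, Chidinma can't hear it.
(2) is diegetic: a till is a real object/event in the scene's world.
(3) Beatrix's thought-voice: a private mental sound no other character can hear → meta-diegetic.
Sound (4): spoken by a character present in the story world, so diegetic.
So 2 of the 4 are meta-diegetic: (1), (3).

2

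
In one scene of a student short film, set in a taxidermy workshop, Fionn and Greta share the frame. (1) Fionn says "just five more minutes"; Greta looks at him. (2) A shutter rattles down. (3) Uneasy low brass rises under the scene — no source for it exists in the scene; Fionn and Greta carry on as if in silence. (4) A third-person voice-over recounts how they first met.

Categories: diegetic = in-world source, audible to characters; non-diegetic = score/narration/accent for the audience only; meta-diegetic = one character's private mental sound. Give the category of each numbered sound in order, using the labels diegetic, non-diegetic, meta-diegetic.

(1) is diegetic: on-screen dialogue — Fionn speaks and Greta is there to hear.
(2) is diegetic: an in-world source (a shutter); characters could hear it.
Sound (3): nothing in the workshop produces it and the characters don't hear it — pure soundtrack, so non-diegetic.
Sound (4): commentary laid over the scene from outside the fiction, so non-diegetic.

diegetic, diegetic, non-diegetic, non-diegetic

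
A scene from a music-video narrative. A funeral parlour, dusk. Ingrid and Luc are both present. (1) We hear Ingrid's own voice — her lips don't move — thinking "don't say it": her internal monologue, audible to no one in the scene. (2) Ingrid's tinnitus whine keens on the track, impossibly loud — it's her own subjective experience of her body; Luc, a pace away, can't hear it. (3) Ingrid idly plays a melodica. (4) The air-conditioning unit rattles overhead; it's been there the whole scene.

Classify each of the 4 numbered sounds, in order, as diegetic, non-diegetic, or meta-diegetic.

Sound (1): it's Ingrid's unspoken thought, heard only by the audience via her subjectivity, so meta-diegetic.
Sound (2): point-of-audition from inside Ingrid's body; not a sound in the room, so meta-diegetic.
(3) is diegetic: Ingrid is producing the music live, in the story world.
Sound (4): the air-conditioning unit is part of the location's real environment, so diegetic.

meta-diegetic, meta-diegetic, diegetic, diegetic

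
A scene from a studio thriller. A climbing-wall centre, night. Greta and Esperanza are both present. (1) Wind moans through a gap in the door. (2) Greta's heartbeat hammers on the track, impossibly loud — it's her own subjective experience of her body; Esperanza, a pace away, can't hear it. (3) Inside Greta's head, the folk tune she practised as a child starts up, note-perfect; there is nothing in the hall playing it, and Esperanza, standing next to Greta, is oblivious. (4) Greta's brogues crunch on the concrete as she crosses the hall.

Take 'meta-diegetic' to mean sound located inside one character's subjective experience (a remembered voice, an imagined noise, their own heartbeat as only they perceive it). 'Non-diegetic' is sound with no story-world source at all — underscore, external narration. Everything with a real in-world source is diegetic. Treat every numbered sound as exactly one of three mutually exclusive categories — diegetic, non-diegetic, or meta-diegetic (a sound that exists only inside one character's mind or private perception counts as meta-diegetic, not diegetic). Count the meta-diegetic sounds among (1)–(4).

(1) is diegetic: it's the actual ambient sound of the location.
(2) is meta-diegetic: a subjective body sound — Greta's private perception, inaudible to Esperanza.
(3) the music is a memory playing inside Greta's mind alone; no real-world source, Esperanza can't hear it → meta-diegetic.
(4) Greta's footsteps are produced in the story world → diegetic.
So 2 of the 4 are meta-diegetic: (2), (3).

2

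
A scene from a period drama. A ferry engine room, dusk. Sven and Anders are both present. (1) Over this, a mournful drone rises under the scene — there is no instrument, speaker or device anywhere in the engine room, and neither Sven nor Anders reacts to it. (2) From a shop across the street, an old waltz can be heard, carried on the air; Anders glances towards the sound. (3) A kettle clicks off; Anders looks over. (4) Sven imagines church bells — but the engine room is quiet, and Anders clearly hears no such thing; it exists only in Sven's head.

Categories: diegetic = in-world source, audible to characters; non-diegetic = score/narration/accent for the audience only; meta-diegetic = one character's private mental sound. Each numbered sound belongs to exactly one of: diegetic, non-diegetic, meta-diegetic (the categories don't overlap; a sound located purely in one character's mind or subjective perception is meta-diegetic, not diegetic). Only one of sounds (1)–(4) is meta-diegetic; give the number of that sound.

4

(1) is non-diegetic: nothing in the engine room produces it and the characters don't hear it — pure soundtrack.
Sound (2): the music has an off-screen but real-world source and a character hears it, so diegetic.
Sound (3): a kettle is a real object/event in the scene's world, so diegetic.
(4) subjective to Sven: the engine room is silent and Anders hears nothing → meta-diegetic.
Only (4) is meta-diegetic.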